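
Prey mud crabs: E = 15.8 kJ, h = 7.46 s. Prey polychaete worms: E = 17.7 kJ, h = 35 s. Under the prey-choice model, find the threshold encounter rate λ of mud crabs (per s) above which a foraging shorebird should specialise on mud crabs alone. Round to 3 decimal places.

0.042 per s

Drop polychaete worms once their profitability E₂/h₂ falls below the rate achievable on mud crabs alone: E₂/h₂ = λE₁/(1 + λh₁).
Solve for λ: λE₁h₂ = E₂(1 + λh₁) → λ(E₁h₂ − E₂h₁) = E₂ → λ = E₂/(E₁h₂ − E₂h₁).
λ = 17.7/(15.8×35 − 17.7×7.46) = 17.7/421 = 0.04205 per s.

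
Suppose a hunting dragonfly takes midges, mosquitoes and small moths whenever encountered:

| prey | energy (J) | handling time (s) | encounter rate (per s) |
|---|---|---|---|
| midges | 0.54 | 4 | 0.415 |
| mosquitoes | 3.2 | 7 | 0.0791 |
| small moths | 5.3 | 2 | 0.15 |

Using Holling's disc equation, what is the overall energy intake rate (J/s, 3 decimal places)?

0.362 J/s

Energy encountered per unit search time: 0.415×0.54 + 0.0791×3.2 + 0.15×5.3 = 1.272 J/s.
Handling time per unit search time: 0.415×4 + 0.0791×7 + 0.15×2 = 2.514.
Rate = 1.272/(1 + 2.514) = 0.3621 J/s.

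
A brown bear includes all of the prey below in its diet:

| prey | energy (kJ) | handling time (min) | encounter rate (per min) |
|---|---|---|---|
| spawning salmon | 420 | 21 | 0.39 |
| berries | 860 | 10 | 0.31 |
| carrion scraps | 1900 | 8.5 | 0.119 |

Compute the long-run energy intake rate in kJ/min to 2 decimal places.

R = Σλ_iE_i / (1 + Σλ_ih_i)
Numerator: 0.39×420 + 0.31×860 + 0.119×1900 = 656.5
Denominator: 1 + 0.39×21 + 0.31×10 + 0.119×8.5 = 13.3
R = 656.5/13.3 = 49.36 kJ/min

49.36 kJ/min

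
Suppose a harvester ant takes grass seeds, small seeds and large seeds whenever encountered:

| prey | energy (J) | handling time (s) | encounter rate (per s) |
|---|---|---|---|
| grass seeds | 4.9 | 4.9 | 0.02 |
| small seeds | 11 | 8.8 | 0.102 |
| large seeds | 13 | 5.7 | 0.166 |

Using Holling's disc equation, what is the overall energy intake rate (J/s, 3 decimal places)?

1.148 J/s

Energy encountered per unit search time: 0.02×4.9 + 0.102×11 + 0.166×13 = 3.378 J/s.
Handling time per unit search time: 0.02×4.9 + 0.102×8.8 + 0.166×5.7 = 1.942.
Rate = 3.378/(1 + 1.942) = 1.148 J/s.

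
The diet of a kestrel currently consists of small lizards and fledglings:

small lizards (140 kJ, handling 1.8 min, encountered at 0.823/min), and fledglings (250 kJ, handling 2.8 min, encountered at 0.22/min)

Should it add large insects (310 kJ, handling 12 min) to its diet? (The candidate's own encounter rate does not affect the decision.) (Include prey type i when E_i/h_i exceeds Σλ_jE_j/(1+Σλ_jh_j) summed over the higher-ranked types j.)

Intake rate on the current diet: R = (0.823×140 + 0.22×250) / (1 + 0.823×1.8 + 0.22×2.8) = 170.2/3.097 = 54.96 kJ/min.
Profitability of large insects: 310/12 = 25.83 kJ/min.
25.83 < 54.96, so adding large insects would lower the average — exclude it.

No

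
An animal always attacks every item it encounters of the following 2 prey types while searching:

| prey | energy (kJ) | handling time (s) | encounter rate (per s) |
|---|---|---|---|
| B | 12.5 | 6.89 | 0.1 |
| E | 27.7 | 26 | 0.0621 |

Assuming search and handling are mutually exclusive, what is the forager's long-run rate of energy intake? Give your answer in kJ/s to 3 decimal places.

0.899 kJ/s

R = (0.1×12.5 + 0.0621×27.7) / (1 + 0.1×6.89 + 0.0621×26) = 2.97/3.304 = 0.8991 kJ/s.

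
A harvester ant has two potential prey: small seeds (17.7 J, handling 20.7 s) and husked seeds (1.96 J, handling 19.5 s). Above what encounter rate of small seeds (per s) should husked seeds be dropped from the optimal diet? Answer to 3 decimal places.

The zero-one rule: include husked seeds iff E₂/h₂ > λE₁/(1+λh₁). Equality gives the switch point.
λE₁h₂ = E₂ + λE₂h₁ ⇒ λ = E₂/(E₁h₂ − E₂h₁) = 1.96/(345.1 − 40.57) = 0.006435 per s.

0.006 per s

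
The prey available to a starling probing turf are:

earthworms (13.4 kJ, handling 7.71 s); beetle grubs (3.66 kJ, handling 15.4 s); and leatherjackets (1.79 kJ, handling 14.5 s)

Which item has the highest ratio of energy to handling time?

earthworms

In descending order of E/h:
earthworms: 13.4/7.71 = 1.74 kJ/s
beetle grubs: 3.66/15.4 = 0.238 kJ/s
leatherjackets: 1.79/14.5 = 0.123 kJ/s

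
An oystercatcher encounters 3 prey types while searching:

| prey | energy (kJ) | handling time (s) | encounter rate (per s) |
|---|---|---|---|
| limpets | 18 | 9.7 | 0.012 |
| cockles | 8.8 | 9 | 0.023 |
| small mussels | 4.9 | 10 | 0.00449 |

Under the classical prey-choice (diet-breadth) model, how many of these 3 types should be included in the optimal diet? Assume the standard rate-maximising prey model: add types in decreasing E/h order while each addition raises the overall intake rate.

Profitabilities (E/h, kJ/s): limpets 1.86, cockles 0.978, small mussels 0.49. Add prey in this order while the next type's profitability exceeds the intake rate on those already taken.
Rate on top 1: 0.1935. cockles: 0.978 > 0.1935 → include.
Rate on top 2: 0.3162. small mussels: 0.49 > 0.3162 → include.
Optimal diet: limpets, cockles, small mussels — 3 of 3 types.

3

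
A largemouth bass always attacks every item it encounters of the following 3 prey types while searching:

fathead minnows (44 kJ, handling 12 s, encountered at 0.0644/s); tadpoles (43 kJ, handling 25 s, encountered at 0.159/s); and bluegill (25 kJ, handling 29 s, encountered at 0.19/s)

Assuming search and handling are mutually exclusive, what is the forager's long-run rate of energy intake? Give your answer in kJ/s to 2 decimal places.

R = (0.0644×44 + 0.159×43 + 0.19×25) / (1 + 0.0644×12 + 0.159×25 + 0.19×29) = 14.42/11.26 = 1.281 kJ/s.

1.28 kJ/s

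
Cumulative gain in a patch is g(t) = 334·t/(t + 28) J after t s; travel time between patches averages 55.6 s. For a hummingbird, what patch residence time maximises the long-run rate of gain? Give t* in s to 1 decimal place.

39.5 s

Maximise g(t)/(T+t): set derivative to zero → g'(t)(T+t) = g(t).
g'(t) = 334·28/(t + 28)². Setting 334·28/(t+28)² = 334t/[(t+28)(55.6+t)] gives 28(55.6+t) = t(t+28), so t² = 28×55.6 = 1557.
t* = √1557 = 39.46 s.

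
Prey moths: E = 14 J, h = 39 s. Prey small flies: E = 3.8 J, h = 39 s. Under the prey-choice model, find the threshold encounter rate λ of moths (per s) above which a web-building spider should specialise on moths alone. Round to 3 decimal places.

0.010 per s

Drop small flies once their profitability E₂/h₂ falls below the rate achievable on moths alone: E₂/h₂ = λE₁/(1 + λh₁).
Solve for λ: λE₁h₂ = E₂(1 + λh₁) → λ(E₁h₂ − E₂h₁) = E₂ → λ = E₂/(E₁h₂ − E₂h₁).
λ = 3.8/(14×39 − 3.8×39) = 3.8/397.8 = 0.009553 per s.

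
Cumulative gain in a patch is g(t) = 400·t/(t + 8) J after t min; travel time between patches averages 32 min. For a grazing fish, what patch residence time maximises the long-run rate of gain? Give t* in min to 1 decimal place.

16.0 min

Maximise g(t)/(T+t): set derivative to zero → g'(t)(T+t) = g(t).
g'(t) = 400·8/(t + 8)². Setting 400·8/(t+8)² = 400t/[(t+8)(32+t)] gives 8(32+t) = t(t+8), so t² = 8×32 = 256.
t* = √256 = 16 min.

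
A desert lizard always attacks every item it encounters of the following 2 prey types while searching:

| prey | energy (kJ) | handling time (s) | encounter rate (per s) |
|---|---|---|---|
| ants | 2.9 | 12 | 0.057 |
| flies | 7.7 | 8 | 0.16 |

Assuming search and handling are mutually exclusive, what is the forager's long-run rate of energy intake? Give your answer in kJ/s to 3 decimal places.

Energy encountered per unit search time: 0.057×2.9 + 0.16×7.7 = 1.397 kJ/s.
Handling time per unit search time: 0.057×12 + 0.16×8 = 1.964.
Rate = 1.397/(1 + 1.964) = 0.4714 kJ/s.

0.471 kJ/s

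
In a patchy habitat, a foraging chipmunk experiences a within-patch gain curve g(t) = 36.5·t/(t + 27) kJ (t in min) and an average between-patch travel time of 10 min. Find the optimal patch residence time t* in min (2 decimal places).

16.43 min

By the marginal value theorem, leave when the instantaneous gain rate g'(t) equals the habitat-wide average g(t)/(T + t).
g'(t) = 36.5·27/(t + 27)². Setting 36.5·27/(t+27)² = 36.5t/[(t+27)(10+t)] gives 27(10+t) = t(t+27), so t² = 27×10 = 270.
t* = √270 = 16.43 min.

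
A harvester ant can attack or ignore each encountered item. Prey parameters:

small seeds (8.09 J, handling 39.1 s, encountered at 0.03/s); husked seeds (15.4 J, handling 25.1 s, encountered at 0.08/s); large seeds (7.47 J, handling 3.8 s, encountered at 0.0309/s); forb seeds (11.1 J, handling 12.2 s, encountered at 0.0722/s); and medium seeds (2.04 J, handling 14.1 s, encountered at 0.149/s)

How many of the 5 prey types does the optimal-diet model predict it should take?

3

Profitabilities (E/h, J/s): large seeds 1.97, forb seeds 0.91, husked seeds 0.614, small seeds 0.207, medium seeds 0.145. Add prey in this order while the next type's profitability exceeds the intake rate on those already taken.
Rate on top 1: 0.2066. forb seeds: 0.91 > 0.2066 → include.
Rate on top 2: 0.5166. husked seeds: 0.614 > 0.5166 → include.
Rate on top 3: 0.5652. small seeds: 0.207 < 0.5652 → exclude; stop.
Optimal diet: large seeds, forb seeds, husked seeds — 3 of 5 types.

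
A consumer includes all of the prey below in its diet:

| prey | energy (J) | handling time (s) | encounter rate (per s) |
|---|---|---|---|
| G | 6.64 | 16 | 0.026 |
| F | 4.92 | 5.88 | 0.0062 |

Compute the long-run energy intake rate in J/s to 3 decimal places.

R = (0.026×6.64 + 0.0062×4.92) / (1 + 0.026×16 + 0.0062×5.88) = 0.2031/1.452 = 0.1399 J/s.

0.140 J/s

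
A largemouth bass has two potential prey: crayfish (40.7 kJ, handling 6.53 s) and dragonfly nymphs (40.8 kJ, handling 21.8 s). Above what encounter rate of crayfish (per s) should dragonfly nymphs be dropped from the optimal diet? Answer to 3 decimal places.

At the threshold, the rate on crayfish alone equals the profitability of dragonfly nymphs: λ·40.7/(1 + λ·6.53) = 40.8/21.8 = 1.872.
Rearranging, λ(40.7 − 1.872×6.53) = 1.872, so λ = 1.872/28.48 = 0.06572 per s.

0.066 per s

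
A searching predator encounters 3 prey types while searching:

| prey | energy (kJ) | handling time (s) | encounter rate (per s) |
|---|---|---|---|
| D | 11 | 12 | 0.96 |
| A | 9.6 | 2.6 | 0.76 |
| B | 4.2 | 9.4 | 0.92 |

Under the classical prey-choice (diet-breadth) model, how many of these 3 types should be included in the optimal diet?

1

E/h in descending order: A 3.69, D 0.917, B 0.447 kJ/s. The optimal diet is the largest prefix of this list for which every included type satisfies E_i/h_i > R on the types above it.
Rate on top 1: 2.452. D: 0.917 < 2.452 → exclude; stop.
Optimal diet: A — 1 of 3 types.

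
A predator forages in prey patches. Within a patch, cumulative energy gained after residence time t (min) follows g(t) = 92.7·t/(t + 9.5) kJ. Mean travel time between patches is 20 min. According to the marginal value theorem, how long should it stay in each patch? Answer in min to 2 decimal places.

By the marginal value theorem, leave when the instantaneous gain rate g'(t) equals the habitat-wide average g(t)/(T + t).
g'(t) = 92.7·9.5/(t + 9.5)². Setting 92.7·9.5/(t+9.5)² = 92.7t/[(t+9.5)(20+t)] gives 9.5(20+t) = t(t+9.5), so t² = 9.5×20 = 190.
t* = √190 = 13.78 min.

13.78 min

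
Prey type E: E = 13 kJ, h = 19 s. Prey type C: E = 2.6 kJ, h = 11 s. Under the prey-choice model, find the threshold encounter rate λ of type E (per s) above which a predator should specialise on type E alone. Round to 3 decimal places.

At the threshold, the rate on type E alone equals the profitability of type C: λ·13/(1 + λ·19) = 2.6/11 = 0.2364.
Rearranging, λ(13 − 0.2364×19) = 0.2364, so λ = 0.2364/8.509 = 0.02778 per s.

0.028 per s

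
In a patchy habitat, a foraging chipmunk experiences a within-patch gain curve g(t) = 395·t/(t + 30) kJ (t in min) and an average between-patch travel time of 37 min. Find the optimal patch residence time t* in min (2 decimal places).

Optimal t* satisfies g'(t*) = g(t*)/(T + t*).
g'(t) = 395·30/(t + 30)². Setting 395·30/(t+30)² = 395t/[(t+30)(37+t)] gives 30(37+t) = t(t+30), so t² = 30×37 = 1110.
t* = √1110 = 33.32 min.

33.32 min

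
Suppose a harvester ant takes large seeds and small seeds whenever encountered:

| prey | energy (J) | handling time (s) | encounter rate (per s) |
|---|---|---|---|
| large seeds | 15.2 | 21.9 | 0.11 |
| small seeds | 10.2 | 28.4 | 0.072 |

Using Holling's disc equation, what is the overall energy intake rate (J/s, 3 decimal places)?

Energy encountered per unit search time: 0.11×15.2 + 0.072×10.2 = 2.406 J/s.
Handling time per unit search time: 0.11×21.9 + 0.072×28.4 = 4.454.
Rate = 2.406/(1 + 4.454) = 0.4412 J/s.

0.441 J/s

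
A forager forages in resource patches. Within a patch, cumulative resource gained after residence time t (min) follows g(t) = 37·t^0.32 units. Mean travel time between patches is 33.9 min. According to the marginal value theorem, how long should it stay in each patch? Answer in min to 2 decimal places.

By the marginal value theorem, leave when the instantaneous gain rate g'(t) equals the habitat-wide average g(t)/(T + t).
g'(t) = 0.32·37·t^-0.68. Setting 0.32·37·t^-0.68 = 37·t^0.32/(33.9+t) gives 0.32(33.9+t) = t, so 0.68·t = 0.32×33.9.
t* = 0.32×33.9/0.68 = 15.95 min.

15.95 min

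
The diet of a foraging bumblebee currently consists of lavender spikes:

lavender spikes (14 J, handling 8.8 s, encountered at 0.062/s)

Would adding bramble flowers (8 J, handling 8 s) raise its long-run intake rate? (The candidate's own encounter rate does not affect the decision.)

Intake rate on the current diet: R = (0.062×14) / (1 + 0.062×8.8) = 0.868/1.546 = 0.5616 J/s.
bramble flowers: E/h = 8/8 = 1 J/s.
Since 1 > R, including bramble flowers increases the long-run rate.

Yes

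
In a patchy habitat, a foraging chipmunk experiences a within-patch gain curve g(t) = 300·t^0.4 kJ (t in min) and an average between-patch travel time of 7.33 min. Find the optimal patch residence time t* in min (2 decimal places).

Maximise g(t)/(T+t): set derivative to zero → g'(t)(T+t) = g(t).
g'(t) = 0.4·300·t^-0.6. Setting 0.4·300·t^-0.6 = 300·t^0.4/(7.33+t) gives 0.4(7.33+t) = t, so 0.60·t = 0.4×7.33.
t* = 0.4×7.33/0.60 = 4.887 min.

4.89 min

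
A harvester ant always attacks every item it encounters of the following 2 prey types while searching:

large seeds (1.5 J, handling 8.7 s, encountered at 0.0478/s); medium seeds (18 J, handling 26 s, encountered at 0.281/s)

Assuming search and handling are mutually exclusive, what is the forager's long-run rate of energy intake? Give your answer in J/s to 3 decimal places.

0.588 J/s

R = (0.0478×1.5 + 0.281×18) / (1 + 0.0478×8.7 + 0.281×26) = 5.13/8.722 = 0.5881 J/s.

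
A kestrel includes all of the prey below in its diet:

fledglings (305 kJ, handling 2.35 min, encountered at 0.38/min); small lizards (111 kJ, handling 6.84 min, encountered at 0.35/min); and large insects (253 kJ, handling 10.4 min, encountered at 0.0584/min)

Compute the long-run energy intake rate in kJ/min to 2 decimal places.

34.64 kJ/min

R = Σλ_iE_i / (1 + Σλ_ih_i)
Numerator: 0.38×305 + 0.35×111 + 0.0584×253 = 169.5
Denominator: 1 + 0.38×2.35 + 0.35×6.84 + 0.0584×10.4 = 4.894
R = 169.5/4.894 = 34.64 kJ/min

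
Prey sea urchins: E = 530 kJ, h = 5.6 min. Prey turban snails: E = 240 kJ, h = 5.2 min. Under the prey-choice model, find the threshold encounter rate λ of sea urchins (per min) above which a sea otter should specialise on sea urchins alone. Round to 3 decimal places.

0.170 per min

The zero-one rule: include turban snails iff E₂/h₂ > λE₁/(1+λh₁). Equality gives the switch point.
λE₁h₂ = E₂ + λE₂h₁ ⇒ λ = E₂/(E₁h₂ − E₂h₁) = 240/(2756 − 1344) = 0.17 per min.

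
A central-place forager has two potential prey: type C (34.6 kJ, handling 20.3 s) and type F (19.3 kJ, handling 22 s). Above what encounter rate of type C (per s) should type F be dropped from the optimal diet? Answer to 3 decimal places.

Drop type F once their profitability E₂/h₂ falls below the rate achievable on type C alone: E₂/h₂ = λE₁/(1 + λh₁).
Solve for λ: λE₁h₂ = E₂(1 + λh₁) → λ(E₁h₂ − E₂h₁) = E₂ → λ = E₂/(E₁h₂ − E₂h₁).
λ = 19.3/(34.6×22 − 19.3×20.3) = 19.3/369.4 = 0.05225 per s.

0.052 per s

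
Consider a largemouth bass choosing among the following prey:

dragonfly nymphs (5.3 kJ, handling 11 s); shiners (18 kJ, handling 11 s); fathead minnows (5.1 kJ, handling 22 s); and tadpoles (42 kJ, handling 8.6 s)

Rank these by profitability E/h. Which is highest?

Profitability E/h (kJ/s): dragonfly nymphs = 5.3/11 = 0.482, shiners = 18/11 = 1.64, fathead minnows = 5.1/22 = 0.232, tadpoles = 42/8.6 = 4.88.
Ranked: tadpoles > shiners > dragonfly nymphs > fathead minnows.

tadpoles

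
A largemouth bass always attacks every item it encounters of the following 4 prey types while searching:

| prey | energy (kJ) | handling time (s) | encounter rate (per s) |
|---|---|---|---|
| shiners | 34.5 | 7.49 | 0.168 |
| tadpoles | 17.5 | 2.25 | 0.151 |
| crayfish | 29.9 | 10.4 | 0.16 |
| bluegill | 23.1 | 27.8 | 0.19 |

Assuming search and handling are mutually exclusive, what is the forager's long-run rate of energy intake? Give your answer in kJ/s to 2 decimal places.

1.85 kJ/s

R = Σλ_iE_i / (1 + Σλ_ih_i)
Numerator: 0.168×34.5 + 0.151×17.5 + 0.16×29.9 + 0.19×23.1 = 17.61
Denominator: 1 + 0.168×7.49 + 0.151×2.25 + 0.16×10.4 + 0.19×27.8 = 9.544
R = 17.61/9.544 = 1.845 kJ/s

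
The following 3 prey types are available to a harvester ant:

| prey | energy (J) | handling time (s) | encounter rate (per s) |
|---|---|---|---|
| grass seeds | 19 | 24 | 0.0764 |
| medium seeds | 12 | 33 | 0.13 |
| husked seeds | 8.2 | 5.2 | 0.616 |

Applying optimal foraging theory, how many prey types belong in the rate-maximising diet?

1

Profitabilities (E/h, J/s): husked seeds 1.58, grass seeds 0.792, medium seeds 0.364. Add prey in this order while the next type's profitability exceeds the intake rate on those already taken.
Rate on top 1: 1.202. grass seeds: 0.792 < 1.202 → exclude; stop.
Optimal diet: husked seeds — 1 of 3 types.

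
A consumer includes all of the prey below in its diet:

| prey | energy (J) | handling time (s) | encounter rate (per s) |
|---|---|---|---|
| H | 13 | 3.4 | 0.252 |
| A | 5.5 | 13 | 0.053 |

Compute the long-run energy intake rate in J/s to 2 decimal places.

R = (0.252×13 + 0.053×5.5) / (1 + 0.252×3.4 + 0.053×13) = 3.567/2.546 = 1.401 J/s.

1.40 J/s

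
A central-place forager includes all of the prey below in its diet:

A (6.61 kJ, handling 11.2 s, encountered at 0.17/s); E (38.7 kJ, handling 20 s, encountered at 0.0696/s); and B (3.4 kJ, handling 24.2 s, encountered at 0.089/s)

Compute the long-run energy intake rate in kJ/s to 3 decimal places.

0.639 kJ/s

Energy encountered per unit search time: 0.17×6.61 + 0.0696×38.7 + 0.089×3.4 = 4.12 kJ/s.
Handling time per unit search time: 0.17×11.2 + 0.0696×20 + 0.089×24.2 = 5.45.
Rate = 4.12/(1 + 5.45) = 0.6388 kJ/s.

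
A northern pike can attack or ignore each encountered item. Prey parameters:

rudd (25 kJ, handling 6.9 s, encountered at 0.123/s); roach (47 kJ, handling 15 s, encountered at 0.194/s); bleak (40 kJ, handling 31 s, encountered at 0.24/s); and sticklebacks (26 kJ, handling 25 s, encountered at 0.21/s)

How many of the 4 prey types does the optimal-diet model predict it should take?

E/h in descending order: rudd 3.62, roach 3.13, bleak 1.29, sticklebacks 1.04 kJ/s. The optimal diet is the largest prefix of this list for which every included type satisfies E_i/h_i > R on the types above it.
Rate on top 1: 1.663. roach: 3.13 > 1.663 → include.
Rate on top 2: 2.562. bleak: 1.29 < 2.562 → exclude; stop.
Optimal diet: rudd, roach — 2 of 4 types.

2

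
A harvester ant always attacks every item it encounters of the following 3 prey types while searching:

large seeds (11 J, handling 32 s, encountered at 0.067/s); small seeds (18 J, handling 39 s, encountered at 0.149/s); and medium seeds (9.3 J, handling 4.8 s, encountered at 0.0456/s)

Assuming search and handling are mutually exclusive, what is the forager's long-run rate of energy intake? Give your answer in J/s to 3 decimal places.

Energy encountered per unit search time: 0.067×11 + 0.149×18 + 0.0456×9.3 = 3.843 J/s.
Handling time per unit search time: 0.067×32 + 0.149×39 + 0.0456×4.8 = 8.174.
Rate = 3.843/(1 + 8.174) = 0.4189 J/s.

0.419 J/s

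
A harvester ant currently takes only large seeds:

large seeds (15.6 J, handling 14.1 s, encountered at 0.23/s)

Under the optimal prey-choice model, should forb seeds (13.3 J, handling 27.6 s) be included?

No

Current rate: (0.23×15.6)/(1 + 0.23×14.1) = 0.8456 J/s.
forb seeds: E/h = 13.3/27.6 = 0.4819 J/s.
Since 0.4819 < R, time spent handling forb seeds is better spent searching.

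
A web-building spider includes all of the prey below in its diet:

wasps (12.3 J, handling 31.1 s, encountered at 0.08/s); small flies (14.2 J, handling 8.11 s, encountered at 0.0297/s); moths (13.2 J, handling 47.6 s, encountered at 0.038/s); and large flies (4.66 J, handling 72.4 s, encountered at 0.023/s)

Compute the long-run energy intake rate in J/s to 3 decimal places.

0.280 J/s

R = Σλ_iE_i / (1 + Σλ_ih_i)
Numerator: 0.08×12.3 + 0.0297×14.2 + 0.038×13.2 + 0.023×4.66 = 2.015
Denominator: 1 + 0.08×31.1 + 0.0297×8.11 + 0.038×47.6 + 0.023×72.4 = 7.203
R = 2.015/7.203 = 0.2797 J/s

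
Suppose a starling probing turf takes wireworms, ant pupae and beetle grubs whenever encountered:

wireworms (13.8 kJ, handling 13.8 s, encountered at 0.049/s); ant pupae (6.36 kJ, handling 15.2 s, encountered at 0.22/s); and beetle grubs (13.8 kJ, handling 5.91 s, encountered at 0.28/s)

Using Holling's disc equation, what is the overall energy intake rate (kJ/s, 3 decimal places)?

R = (0.049×13.8 + 0.22×6.36 + 0.28×13.8) / (1 + 0.049×13.8 + 0.22×15.2 + 0.28×5.91) = 5.939/6.675 = 0.8898 kJ/s.

0.890 kJ/s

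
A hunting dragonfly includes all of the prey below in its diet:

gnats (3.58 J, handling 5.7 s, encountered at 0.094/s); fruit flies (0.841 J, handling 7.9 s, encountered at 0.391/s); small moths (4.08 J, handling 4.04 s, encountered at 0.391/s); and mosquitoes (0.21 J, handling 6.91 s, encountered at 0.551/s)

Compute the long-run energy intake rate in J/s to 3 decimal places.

0.237 J/s

Energy encountered per unit search time: 0.094×3.58 + 0.391×0.841 + 0.391×4.08 + 0.551×0.21 = 2.376 J/s.
Handling time per unit search time: 0.094×5.7 + 0.391×7.9 + 0.391×4.04 + 0.551×6.91 = 9.012.
Rate = 2.376/(1 + 9.012) = 0.2374 J/s.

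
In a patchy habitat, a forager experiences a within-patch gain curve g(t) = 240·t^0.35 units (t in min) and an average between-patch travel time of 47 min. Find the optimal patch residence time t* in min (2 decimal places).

Maximise g(t)/(T+t): set derivative to zero → g'(t)(T+t) = g(t).
g'(t) = 0.35·240·t^-0.65. Setting 0.35·240·t^-0.65 = 240·t^0.35/(47+t) gives 0.35(47+t) = t, so 0.65·t = 0.35×47.
t* = 0.35×47/0.65 = 25.31 min.

25.31 min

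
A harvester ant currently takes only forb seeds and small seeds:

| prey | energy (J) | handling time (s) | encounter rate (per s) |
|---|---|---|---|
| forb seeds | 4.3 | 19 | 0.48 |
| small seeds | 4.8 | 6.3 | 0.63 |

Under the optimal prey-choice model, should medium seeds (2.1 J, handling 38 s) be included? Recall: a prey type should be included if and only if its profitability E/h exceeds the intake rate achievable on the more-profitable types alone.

Intake rate on the current diet: R = (0.48×4.3 + 0.63×4.8) / (1 + 0.48×19 + 0.63×6.3) = 5.088/14.09 = 0.3611 J/s.
medium seeds: E/h = 2.1/38 = 0.05526 J/s.
0.05526 < 0.3611, so adding medium seeds would lower the average — exclude it.

No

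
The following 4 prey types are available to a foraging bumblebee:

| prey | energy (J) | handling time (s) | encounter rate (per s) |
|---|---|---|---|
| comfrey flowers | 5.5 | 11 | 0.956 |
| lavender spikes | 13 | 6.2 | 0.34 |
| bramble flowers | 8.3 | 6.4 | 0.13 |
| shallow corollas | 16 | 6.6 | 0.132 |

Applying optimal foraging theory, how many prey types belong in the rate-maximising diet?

E/h in descending order: shallow corollas 2.42, lavender spikes 2.1, bramble flowers 1.3, comfrey flowers 0.5 J/s. The optimal diet is the largest prefix of this list for which every included type satisfies E_i/h_i > R on the types above it.
Rate on top 1: 1.129. lavender spikes: 2.1 > 1.129 → include.
Rate on top 2: 1.642. bramble flowers: 1.3 < 1.642 → exclude; stop.
Optimal diet: shallow corollas, lavender spikes — 2 of 4 types.

2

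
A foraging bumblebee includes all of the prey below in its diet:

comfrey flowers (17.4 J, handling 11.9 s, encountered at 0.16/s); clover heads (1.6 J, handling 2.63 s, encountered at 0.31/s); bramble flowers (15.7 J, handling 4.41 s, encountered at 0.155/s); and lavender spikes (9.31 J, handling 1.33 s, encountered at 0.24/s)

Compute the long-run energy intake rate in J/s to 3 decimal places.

R = (0.16×17.4 + 0.31×1.6 + 0.155×15.7 + 0.24×9.31) / (1 + 0.16×11.9 + 0.31×2.63 + 0.155×4.41 + 0.24×1.33) = 7.948/4.722 = 1.683 J/s.

1.683 J/s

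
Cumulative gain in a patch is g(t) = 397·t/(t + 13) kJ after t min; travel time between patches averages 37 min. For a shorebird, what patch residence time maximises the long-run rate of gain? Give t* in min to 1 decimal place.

21.9 min

Maximise g(t)/(T+t): set derivative to zero → g'(t)(T+t) = g(t).
g'(t) = 397·13/(t + 13)². Setting 397·13/(t+13)² = 397t/[(t+13)(37+t)] gives 13(37+t) = t(t+13), so t² = 13×37 = 481.
t* = √481 = 21.93 min.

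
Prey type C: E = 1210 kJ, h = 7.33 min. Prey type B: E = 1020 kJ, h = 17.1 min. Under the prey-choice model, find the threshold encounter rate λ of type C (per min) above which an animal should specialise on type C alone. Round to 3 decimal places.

Drop type B once their profitability E₂/h₂ falls below the rate achievable on type C alone: E₂/h₂ = λE₁/(1 + λh₁).
Solve for λ: λE₁h₂ = E₂(1 + λh₁) → λ(E₁h₂ − E₂h₁) = E₂ → λ = E₂/(E₁h₂ − E₂h₁).
λ = 1020/(1210×17.1 − 1020×7.33) = 1020/1.321e+04 = 0.07719 per min.

0.077 per min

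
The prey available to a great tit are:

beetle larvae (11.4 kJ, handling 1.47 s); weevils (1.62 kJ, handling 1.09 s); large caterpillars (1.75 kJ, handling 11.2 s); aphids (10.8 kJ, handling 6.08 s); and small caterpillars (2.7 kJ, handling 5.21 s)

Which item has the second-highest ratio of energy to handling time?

In descending order of E/h:
beetle larvae: 11.4/1.47 = 7.76 kJ/s
aphids: 10.8/6.08 = 1.78 kJ/s
weevils: 1.62/1.09 = 1.49 kJ/s
small caterpillars: 2.7/5.21 = 0.518 kJ/s
large caterpillars: 1.75/11.2 = 0.156 kJ/s

aphids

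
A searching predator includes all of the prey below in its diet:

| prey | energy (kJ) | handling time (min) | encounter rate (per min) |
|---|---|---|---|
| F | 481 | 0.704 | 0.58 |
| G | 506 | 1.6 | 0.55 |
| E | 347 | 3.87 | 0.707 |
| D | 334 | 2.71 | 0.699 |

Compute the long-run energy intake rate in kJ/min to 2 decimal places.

149.75 kJ/min

R = (0.58×481 + 0.55×506 + 0.707×347 + 0.699×334) / (1 + 0.58×0.704 + 0.55×1.6 + 0.707×3.87 + 0.699×2.71) = 1036/6.919 = 149.7 kJ/min.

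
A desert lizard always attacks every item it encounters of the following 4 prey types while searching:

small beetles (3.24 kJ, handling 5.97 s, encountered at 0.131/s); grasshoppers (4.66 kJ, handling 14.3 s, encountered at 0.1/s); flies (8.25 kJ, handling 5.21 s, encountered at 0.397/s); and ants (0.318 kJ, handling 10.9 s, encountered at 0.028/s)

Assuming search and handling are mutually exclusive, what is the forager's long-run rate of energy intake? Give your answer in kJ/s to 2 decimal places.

R = (0.131×3.24 + 0.1×4.66 + 0.397×8.25 + 0.028×0.318) / (1 + 0.131×5.97 + 0.1×14.3 + 0.397×5.21 + 0.028×10.9) = 4.175/5.586 = 0.7474 kJ/s.

0.75 kJ/s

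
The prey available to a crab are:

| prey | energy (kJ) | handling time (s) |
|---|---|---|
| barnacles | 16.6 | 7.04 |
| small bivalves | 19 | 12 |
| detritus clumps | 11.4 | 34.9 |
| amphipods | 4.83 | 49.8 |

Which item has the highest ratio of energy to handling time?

In descending order of E/h:
barnacles: 16.6/7.04 = 2.36 kJ/s
small bivalves: 19/12 = 1.58 kJ/s
detritus clumps: 11.4/34.9 = 0.327 kJ/s
amphipods: 4.83/49.8 = 0.097 kJ/s

barnacles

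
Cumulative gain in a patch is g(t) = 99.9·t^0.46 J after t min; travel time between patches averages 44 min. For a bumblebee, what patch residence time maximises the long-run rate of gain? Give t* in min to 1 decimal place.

Optimal t* satisfies g'(t*) = g(t*)/(T + t*).
g'(t) = 0.46·99.9·t^-0.54. Setting 0.46·99.9·t^-0.54 = 99.9·t^0.46/(44+t) gives 0.46(44+t) = t, so 0.54·t = 0.46×44.
t* = 0.46×44/0.54 = 37.48 min.

37.5 min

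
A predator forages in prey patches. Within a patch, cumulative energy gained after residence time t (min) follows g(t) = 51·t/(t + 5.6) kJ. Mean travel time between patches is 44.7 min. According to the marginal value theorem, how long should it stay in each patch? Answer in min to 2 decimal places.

By the marginal value theorem, leave when the instantaneous gain rate g'(t) equals the habitat-wide average g(t)/(T + t).
g'(t) = 51·5.6/(t + 5.6)². Setting 51·5.6/(t+5.6)² = 51t/[(t+5.6)(44.7+t)] gives 5.6(44.7+t) = t(t+5.6), so t² = 5.6×44.7 = 250.3.
t* = √250.3 = 15.82 min.

15.82 min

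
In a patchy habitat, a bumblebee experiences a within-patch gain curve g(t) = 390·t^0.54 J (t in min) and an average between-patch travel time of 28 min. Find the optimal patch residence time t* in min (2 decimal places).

By the marginal value theorem, leave when the instantaneous gain rate g'(t) equals the habitat-wide average g(t)/(T + t).
g'(t) = 0.54·390·t^-0.46. Setting 0.54·390·t^-0.46 = 390·t^0.54/(28+t) gives 0.54(28+t) = t, so 0.46·t = 0.54×28.
t* = 0.54×28/0.46 = 32.87 min.

32.87 min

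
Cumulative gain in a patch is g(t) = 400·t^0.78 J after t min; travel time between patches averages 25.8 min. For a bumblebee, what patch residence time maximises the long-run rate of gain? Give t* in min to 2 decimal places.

91.47 min

Optimal t* satisfies g'(t*) = g(t*)/(T + t*).
g'(t) = 0.78·400·t^-0.22. Setting 0.78·400·t^-0.22 = 400·t^0.78/(25.8+t) gives 0.78(25.8+t) = t, so 0.22·t = 0.78×25.8.
t* = 0.78×25.8/0.22 = 91.47 min.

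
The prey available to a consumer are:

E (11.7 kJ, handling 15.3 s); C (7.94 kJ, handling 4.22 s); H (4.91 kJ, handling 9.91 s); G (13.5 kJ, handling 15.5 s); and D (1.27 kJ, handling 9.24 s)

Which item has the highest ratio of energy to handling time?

Profitability E/h (kJ/s): E = 11.7/15.3 = 0.765, C = 7.94/4.22 = 1.88, H = 4.91/9.91 = 0.495, G = 13.5/15.5 = 0.871, D = 1.27/9.24 = 0.137.
Ranked: C > G > E > H > D.

C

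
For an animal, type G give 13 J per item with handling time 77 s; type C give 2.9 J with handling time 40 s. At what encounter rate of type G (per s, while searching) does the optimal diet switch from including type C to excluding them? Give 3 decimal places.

The zero-one rule: include type C iff E₂/h₂ > λE₁/(1+λh₁). Equality gives the switch point.
λE₁h₂ = E₂ + λE₂h₁ ⇒ λ = E₂/(E₁h₂ − E₂h₁) = 2.9/(520 − 223.3) = 0.009774 per s.

0.010 per s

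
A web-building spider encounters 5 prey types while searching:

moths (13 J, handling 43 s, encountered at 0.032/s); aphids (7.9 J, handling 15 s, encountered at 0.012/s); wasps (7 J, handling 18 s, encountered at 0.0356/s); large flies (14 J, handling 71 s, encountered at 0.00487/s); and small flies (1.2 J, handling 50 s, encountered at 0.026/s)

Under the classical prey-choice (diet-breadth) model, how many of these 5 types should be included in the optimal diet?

3

Rank by E/h (J/s): aphids 0.527, wasps 0.389, moths 0.302, large flies 0.197, small flies 0.024. Include each in turn until the next type's E/h falls below the running intake rate.
Rate on top 1: 0.08034. wasps: 0.389 > 0.08034 → include.
Rate on top 2: 0.1889. moths: 0.302 > 0.1889 → include.
Rate on top 3: 0.2377. large flies: 0.197 < 0.2377 → exclude; stop.
Optimal diet: aphids, wasps, moths — 3 of 5 types.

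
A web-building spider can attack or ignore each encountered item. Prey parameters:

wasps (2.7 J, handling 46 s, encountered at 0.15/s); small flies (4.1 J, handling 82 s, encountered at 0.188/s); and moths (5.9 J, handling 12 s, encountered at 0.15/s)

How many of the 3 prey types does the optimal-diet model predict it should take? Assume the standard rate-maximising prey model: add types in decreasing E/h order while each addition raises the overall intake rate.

Rank by E/h (J/s): moths 0.492, wasps 0.0587, small flies 0.05. Include each in turn until the next type's E/h falls below the running intake rate.
Rate on top 1: 0.3161. wasps: 0.0587 < 0.3161 → exclude; stop.
Optimal diet: moths — 1 of 3 types.

1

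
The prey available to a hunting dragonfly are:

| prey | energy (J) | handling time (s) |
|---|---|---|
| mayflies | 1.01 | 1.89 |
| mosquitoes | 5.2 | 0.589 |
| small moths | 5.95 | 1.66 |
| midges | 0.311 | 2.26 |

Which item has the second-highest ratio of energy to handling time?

small moths

Profitability E/h (J/s): mayflies = 1.01/1.89 = 0.534, mosquitoes = 5.2/0.589 = 8.83, small moths = 5.95/1.66 = 3.58, midges = 0.311/2.26 = 0.138.
Ranked: mosquitoes > small moths > mayflies > midges.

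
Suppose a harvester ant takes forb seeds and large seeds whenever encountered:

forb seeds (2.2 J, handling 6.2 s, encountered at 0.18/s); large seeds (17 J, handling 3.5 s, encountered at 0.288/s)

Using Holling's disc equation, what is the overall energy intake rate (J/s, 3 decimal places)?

R = Σλ_iE_i / (1 + Σλ_ih_i)
Numerator: 0.18×2.2 + 0.288×17 = 5.292
Denominator: 1 + 0.18×6.2 + 0.288×3.5 = 3.124
R = 5.292/3.124 = 1.694 J/s

1.694 J/s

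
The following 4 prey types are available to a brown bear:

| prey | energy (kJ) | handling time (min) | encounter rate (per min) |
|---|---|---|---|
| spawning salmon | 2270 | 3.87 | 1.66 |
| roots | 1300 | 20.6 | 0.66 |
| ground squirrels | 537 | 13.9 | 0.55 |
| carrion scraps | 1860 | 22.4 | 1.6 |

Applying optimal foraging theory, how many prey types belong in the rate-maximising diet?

Rank by E/h (kJ/min): spawning salmon 587, carrion scraps 83, roots 63.1, ground squirrels 38.6. Include each in turn until the next type's E/h falls below the running intake rate.
Rate on top 1: 507.6. carrion scraps: 83 < 507.6 → exclude; stop.
Optimal diet: spawning salmon — 1 of 4 types.

1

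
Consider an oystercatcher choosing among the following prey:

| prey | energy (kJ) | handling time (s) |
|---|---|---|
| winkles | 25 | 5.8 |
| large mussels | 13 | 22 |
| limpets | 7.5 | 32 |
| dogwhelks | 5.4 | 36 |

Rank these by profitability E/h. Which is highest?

Profitability E/h (kJ/s): winkles = 25/5.8 = 4.31, large mussels = 13/22 = 0.591, limpets = 7.5/32 = 0.234, dogwhelks = 5.4/36 = 0.15.
Ranked: winkles > large mussels > limpets > dogwhelks.

winkles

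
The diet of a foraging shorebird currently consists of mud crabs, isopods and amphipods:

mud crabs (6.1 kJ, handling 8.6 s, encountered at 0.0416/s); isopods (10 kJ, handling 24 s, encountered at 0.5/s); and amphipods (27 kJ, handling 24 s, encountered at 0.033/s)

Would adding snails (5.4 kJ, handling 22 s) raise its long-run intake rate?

Intake rate on the current diet: R = (0.0416×6.1 + 0.5×10 + 0.033×27) / (1 + 0.0416×8.6 + 0.5×24 + 0.033×24) = 6.145/14.15 = 0.4343 kJ/s.
Profitability of snails: 5.4/22 = 0.2455 kJ/s.
Since 0.2455 < R, time spent handling snails is better spent searching.

No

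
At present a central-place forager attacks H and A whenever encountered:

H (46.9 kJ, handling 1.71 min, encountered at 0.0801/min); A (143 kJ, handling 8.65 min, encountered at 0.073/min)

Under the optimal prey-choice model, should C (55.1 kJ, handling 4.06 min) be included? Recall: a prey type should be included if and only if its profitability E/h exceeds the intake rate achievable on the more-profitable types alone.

Yes

On H and A alone, R = ΣλE/(1+Σλh) = 14.2/1.768 = 8.027 kJ/min.
Profitability of C: 55.1/4.06 = 13.57 kJ/min.
13.57 > 8.027, so adding C raises the average — include it.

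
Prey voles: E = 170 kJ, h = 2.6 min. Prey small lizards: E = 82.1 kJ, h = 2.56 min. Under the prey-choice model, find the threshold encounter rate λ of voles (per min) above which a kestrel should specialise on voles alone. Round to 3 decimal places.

0.370 per min

The zero-one rule: include small lizards iff E₂/h₂ > λE₁/(1+λh₁). Equality gives the switch point.
λE₁h₂ = E₂ + λE₂h₁ ⇒ λ = E₂/(E₁h₂ − E₂h₁) = 82.1/(435.2 − 213.5) = 0.3703 per min.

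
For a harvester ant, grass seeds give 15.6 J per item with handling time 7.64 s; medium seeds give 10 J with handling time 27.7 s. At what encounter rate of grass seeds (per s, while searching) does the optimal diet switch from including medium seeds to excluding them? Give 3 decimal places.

The zero-one rule: include medium seeds iff E₂/h₂ > λE₁/(1+λh₁). Equality gives the switch point.
λE₁h₂ = E₂ + λE₂h₁ ⇒ λ = E₂/(E₁h₂ − E₂h₁) = 10/(432.1 − 76.4) = 0.02811 per s.

0.028 per s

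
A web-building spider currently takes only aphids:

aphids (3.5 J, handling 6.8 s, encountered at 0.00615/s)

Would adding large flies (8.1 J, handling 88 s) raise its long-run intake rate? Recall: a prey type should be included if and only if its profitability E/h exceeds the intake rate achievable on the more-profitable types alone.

Yes

Current rate: (0.00615×3.5)/(1 + 0.00615×6.8) = 0.02066 J/s.
Profitability of large flies: 8.1/88 = 0.09205 J/s.
0.09205 > 0.02066, so adding large flies raises the average — include it.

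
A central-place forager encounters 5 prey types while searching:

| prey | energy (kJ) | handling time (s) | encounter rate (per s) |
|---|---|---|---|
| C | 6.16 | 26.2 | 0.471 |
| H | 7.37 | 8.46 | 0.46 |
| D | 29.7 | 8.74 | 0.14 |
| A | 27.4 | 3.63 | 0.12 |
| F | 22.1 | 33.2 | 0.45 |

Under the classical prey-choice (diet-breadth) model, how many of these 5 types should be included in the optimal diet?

E/h in descending order: A 7.55, D 3.4, H 0.871, F 0.666, C 0.235 kJ/s. The optimal diet is the largest prefix of this list for which every included type satisfies E_i/h_i > R on the types above it.
Rate on top 1: 2.29. D: 3.4 > 2.29 → include.
Rate on top 2: 2.8. H: 0.871 < 2.8 → exclude; stop.
Optimal diet: A, D — 2 of 5 types.

2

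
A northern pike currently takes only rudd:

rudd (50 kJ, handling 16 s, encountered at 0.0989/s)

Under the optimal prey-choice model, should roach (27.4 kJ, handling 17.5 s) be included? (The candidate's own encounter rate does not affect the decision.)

No

Current rate: (0.0989×50)/(1 + 0.0989×16) = 1.915 kJ/s.
roach: E/h = 27.4/17.5 = 1.566 kJ/s.
1.566 < 1.915, so adding roach would lower the average — exclude it.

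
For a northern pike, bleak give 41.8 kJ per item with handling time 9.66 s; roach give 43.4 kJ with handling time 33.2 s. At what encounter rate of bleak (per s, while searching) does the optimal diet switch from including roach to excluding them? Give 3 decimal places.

The zero-one rule: include roach iff E₂/h₂ > λE₁/(1+λh₁). Equality gives the switch point.
λE₁h₂ = E₂ + λE₂h₁ ⇒ λ = E₂/(E₁h₂ − E₂h₁) = 43.4/(1388 − 419.2) = 0.04481 per s.

0.045 per s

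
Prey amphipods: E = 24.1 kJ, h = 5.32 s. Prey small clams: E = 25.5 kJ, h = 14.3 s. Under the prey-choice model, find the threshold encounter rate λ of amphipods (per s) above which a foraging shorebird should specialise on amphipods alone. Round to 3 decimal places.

0.122 per s

Drop small clams once their profitability E₂/h₂ falls below the rate achievable on amphipods alone: E₂/h₂ = λE₁/(1 + λh₁).
Solve for λ: λE₁h₂ = E₂(1 + λh₁) → λ(E₁h₂ − E₂h₁) = E₂ → λ = E₂/(E₁h₂ − E₂h₁).
λ = 25.5/(24.1×14.3 − 25.5×5.32) = 25.5/209 = 0.122 per s.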